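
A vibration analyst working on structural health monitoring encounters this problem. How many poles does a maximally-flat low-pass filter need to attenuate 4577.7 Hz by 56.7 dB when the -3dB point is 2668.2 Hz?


Butterworth filter order formula:
n = log10(10^(A/10) - 1) / (2 * log10(f_stop/f_pass))
10^(56.7/10) - 1 = 467734.1413
f_stop/f_pass = 4577.7 / 2668.2 = 1.7157
n = 12.0932 -> ceil = 13

13


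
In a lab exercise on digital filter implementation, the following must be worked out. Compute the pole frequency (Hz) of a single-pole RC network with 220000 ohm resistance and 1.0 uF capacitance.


Cutoff frequency of a first-order RC filter:
fc = 1 / (2 * pi * R * C)
C = 1.0 uF = 1e-06 F
fc = 1 / (2 * pi * 220000 * 1e-06)
   = 1 / 1.3823007675795
   = 0.723432 Hz

0.723432 Hz


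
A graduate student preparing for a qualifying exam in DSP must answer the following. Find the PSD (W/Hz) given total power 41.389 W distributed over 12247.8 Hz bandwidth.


Power spectral density:
PSD = P / BW
    = 41.389 / 12247.8
    = 0.0033793 W/Hz

0.0033793 W/Hz


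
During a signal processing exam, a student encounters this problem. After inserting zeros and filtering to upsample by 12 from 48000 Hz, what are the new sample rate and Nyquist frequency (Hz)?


Step 1 — output sample rate after interpolation by L:
fs_out = L * fs_in = 12 * 48000 = 576000 Hz

Step 2 — Nyquist frequency of the output stream:
f_Nyq = fs_out / 2 = 576000 / 2 = 288000.0 Hz

fs_out = 576000 Hz; f_Nyquist = 288000.0 Hz


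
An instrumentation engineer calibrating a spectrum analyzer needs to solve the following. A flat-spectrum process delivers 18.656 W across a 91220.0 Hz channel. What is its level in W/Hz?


Power spectral density:
PSD = P / BW
    = 18.656 / 91220.0
    = 0.00020452 W/Hz

0.00020452 W/Hz


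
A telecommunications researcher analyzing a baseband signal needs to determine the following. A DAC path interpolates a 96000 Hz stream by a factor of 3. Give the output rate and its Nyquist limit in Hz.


Step 1 — output sample rate after interpolation by L:
fs_out = L * fs_in = 3 * 96000 = 288000 Hz

Step 2 — Nyquist frequency of the output stream:
f_Nyq = fs_out / 2 = 288000 / 2 = 144000.0 Hz

fs_out = 288000 Hz; f_Nyquist = 144000.0 Hz


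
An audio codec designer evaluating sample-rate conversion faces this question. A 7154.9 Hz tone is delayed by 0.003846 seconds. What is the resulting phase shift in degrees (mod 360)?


Phase shift from frequency and time delay:
phi = 360 * f * t_delay
    = 360 * 7154.9 * 0.003846
    = 9906.39 degrees
    mod 360 = 186.39 degrees

186.39 degrees


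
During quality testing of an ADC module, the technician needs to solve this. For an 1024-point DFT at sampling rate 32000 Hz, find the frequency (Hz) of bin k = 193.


Frequency of DFT bin k:
f_k = k * fs / N
    = 193 * 32000 / 1024
    = 6176000 / 1024
    = 6031.25 Hz

6031.25 Hz


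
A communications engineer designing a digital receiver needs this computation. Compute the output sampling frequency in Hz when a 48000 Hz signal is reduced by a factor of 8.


Decimation reduces the sample rate:
fs_out = fs_in / M
       = 48000 / 8
       = 6000.0 Hz

6000.0 Hz


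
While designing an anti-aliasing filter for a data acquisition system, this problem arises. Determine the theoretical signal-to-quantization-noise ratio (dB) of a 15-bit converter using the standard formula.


Theoretical SNR for a full-scale sinusoid:
SNR = 6.02 * N + 1.76
    = 6.02 * 15 + 1.76
    = 90.3 + 1.76
    = 92.06 dB

92.06 dB


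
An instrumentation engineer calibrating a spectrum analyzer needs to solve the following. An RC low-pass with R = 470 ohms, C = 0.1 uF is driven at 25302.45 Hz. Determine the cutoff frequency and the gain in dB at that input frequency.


Step 1 — cutoff frequency:
fc = 1 / (2*pi*R*C)
C = 0.1 uF = 1e-07 F
fc = 1 / (2*pi*470*1e-07)
   = 3386.275 Hz

Step 2 — magnitude at f = 25302.45 Hz:
|H(f)| = 1 / sqrt(1 + (f/fc)^2)
f/fc = 25302.45 / 3386.275 = 7.47206
|H| = 1 / sqrt(1 + 55.831681) = 0.1326492
|H|_dB = 20*log10(0.1326492) = -17.55 dB

fc = 3386.275 Hz; |H(25302.45 Hz)| = -17.55 dB


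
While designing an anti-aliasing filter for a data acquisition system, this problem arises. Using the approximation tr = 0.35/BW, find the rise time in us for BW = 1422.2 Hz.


Rise time from bandwidth relationship:
tr = 0.35 / BW
   = 0.35 / 1422.2
   = 0.0002460975953 s
   = 246.0976 us

246.0976 us


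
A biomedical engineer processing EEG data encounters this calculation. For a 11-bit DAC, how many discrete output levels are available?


Number of quantization levels = 2^N
= 2^11
= 2048

2048


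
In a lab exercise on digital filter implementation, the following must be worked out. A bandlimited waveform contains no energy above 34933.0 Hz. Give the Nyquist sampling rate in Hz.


The Nyquist rate is twice the maximum frequency component.
fs_min = 2 * fmax
      = 2 * 34933.0
      = 69866.0 Hz

69866.0


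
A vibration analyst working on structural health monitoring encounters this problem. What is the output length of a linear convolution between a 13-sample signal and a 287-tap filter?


Linear convolution output length:
L = N + M - 1
  = 13 + 287 - 1
  = 299 samples

299


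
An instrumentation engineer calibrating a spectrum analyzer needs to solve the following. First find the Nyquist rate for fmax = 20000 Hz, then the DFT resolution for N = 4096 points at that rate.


Step 1 — Nyquist sampling rate:
fs = 2 * fmax = 2 * 20000 = 40000 Hz

Step 2 — DFT bin spacing:
df = fs / N = 40000 / 4096 = 9.7656 Hz

9.7656 Hz


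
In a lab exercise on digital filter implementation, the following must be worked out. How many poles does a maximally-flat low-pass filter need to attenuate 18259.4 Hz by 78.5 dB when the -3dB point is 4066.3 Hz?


Butterworth filter order formula:
n = log10(10^(A/10) - 1) / (2 * log10(f_stop/f_pass))
10^(78.5/10) - 1 = 70794577.4384
f_stop/f_pass = 18259.4 / 4066.3 = 4.4904
n = 6.0173 -> ceil = 7

7


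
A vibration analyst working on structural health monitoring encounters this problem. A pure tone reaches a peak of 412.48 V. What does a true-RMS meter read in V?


RMS voltage for a sinusoidal waveform:
V_rms = V_peak / sqrt(2)
      = 412.48 / 1.414214
      = 291.667 V

291.667 V


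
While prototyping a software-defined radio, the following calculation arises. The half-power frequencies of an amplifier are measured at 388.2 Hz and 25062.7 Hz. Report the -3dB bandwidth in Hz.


Bandwidth is the difference of -3dB frequencies:
BW = f_high - f_low
   = 25062.7 - 388.2
   = 24674.5 Hz

24674.5 Hz


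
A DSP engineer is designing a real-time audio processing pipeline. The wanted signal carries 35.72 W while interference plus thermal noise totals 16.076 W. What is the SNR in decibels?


SNR in decibels:
SNR = 10 * log10(Ps / Pn)
    = 10 * log10(35.72 / 16.076)
    = 10 * log10(2.2219)
    = 10 * 0.3467
    = 3.47 dB

3.47 dB


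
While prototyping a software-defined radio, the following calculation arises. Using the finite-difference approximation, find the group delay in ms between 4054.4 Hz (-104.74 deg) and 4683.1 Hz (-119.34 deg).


Group delay from phase difference:
tau = -d(phi)/d(omega)
d(phi) = -14.6 deg = -0.254818 rad
d(omega) = 2*pi*(4683.1 - 4054.4) = 3950.2386 rad/s
tau = -(-0.254818) / 3950.2386
    = 0.0645 ms

0.0645 ms


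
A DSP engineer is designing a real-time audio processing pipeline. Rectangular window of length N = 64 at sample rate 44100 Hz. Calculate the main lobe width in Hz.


Main lobe width for a rectangular window:
Width = 2 * fs / N
      = 2 * 44100 / 64
      = 88200 / 64
      = 1378.125 Hz

1378.125 Hz


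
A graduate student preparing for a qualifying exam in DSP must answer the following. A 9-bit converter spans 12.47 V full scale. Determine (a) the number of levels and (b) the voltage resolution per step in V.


Step 1 — number of quantization levels:
L = 2^N = 2^9 = 512

Step 2 — LSB step size:
delta = Vfs / L
      = 12.47 / 512
      = 0.02435547 V

Levels = 512; step size = 0.02435547 V


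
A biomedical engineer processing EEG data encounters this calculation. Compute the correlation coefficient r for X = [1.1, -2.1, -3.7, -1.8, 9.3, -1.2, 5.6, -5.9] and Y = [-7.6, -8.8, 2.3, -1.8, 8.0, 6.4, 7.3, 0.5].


Pearson correlation coefficient (population):
r = cov(X,Y) / (std(X) * std(Y))
Mean X = 0.1625, Mean Y = 0.7875
Cov(X,Y) = 13.559531
Std(X) = 4.696258, Std(Y) = 6.095785
r = 0.4737

0.4737


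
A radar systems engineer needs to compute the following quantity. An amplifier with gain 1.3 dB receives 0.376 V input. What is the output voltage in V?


Output voltage from dB gain:
V_out = V_in * 10^(gain_dB / 20)
      = 0.376 * 10^(1.3 / 20)
      = 0.376 * 1.161449
      = 0.4367 V

0.4367 V


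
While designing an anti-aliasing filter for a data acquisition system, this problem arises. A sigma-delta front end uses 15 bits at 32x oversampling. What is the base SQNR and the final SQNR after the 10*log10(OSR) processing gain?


Step 1 — baseline SQNR at Nyquist:
SQNR_base = 6.02*N + 1.76
          = 6.02*15 + 1.76
          = 92.06 dB

Step 2 — oversampling processing gain:
G = 10*log10(OSR) = 10*log10(32) = 15.05 dB

Step 3 — total:
SQNR_total = 92.06 + 15.05 = 107.11 dB

Base SQNR = 92.06 dB; oversampled SQNR = 107.11 dB


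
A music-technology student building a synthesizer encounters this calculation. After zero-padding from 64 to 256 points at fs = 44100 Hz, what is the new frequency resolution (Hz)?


Frequency resolution after zero-padding:
N_padded = 64 * 4 = 256
df = fs / N_padded
   = 44100 / 256
   = 172.2656 Hz

172.2656 Hz


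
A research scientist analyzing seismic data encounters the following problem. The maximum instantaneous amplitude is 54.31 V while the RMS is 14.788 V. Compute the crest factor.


Crest factor is the ratio of peak to RMS:
CF = V_peak / V_rms
   = 54.31 / 14.788
   = 3.6726

3.6726


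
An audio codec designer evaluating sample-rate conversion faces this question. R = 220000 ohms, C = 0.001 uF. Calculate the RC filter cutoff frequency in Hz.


Cutoff frequency of a first-order RC filter:
fc = 1 / (2 * pi * R * C)
C = 0.001 uF = 1e-09 F
fc = 1 / (2 * pi * 220000 * 1e-09)
   = 1 / 0.0013823007675795
   = 723.43156 Hz

723.43156 Hz


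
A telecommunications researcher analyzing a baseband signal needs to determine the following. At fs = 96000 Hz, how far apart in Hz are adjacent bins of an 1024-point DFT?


DFT frequency resolution:
df = fs / N
   = 96000 / 1024
   = 93.75 Hz

93.75 Hz


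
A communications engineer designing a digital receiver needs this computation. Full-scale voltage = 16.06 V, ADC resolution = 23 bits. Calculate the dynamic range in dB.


Dynamic range from full-scale to LSB:
V_min = V_max / 2^bits = 16.06 / 2^23
DR = 20 * log10(V_max / V_min)
   = 20 * log10(2^23)
   = 20 * 23 * log10(2)
   = 138.47 dB

138.47 dB


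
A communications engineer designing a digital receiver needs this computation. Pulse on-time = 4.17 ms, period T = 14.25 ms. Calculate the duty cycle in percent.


Duty cycle as a percentage:
DC = (t_on / T) * 100
   = (4.17 / 14.25) * 100
   = 0.292632 * 100
   = 29.26 %

29.26 %


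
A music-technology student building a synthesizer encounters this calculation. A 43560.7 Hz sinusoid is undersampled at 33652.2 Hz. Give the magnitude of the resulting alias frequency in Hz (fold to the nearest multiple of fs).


Compute the nearest integer multiple of fs to the signal:
n = round(43560.7 / 33652.2) = 1
f_alias = |43560.7 - 1 * 33652.2|
        = |43560.7 - 33652.2|
        = 9908.5 Hz

9908.5


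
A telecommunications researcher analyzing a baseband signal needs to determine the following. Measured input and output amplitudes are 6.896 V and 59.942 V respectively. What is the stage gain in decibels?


Voltage gain in dB:
G = 20 * log10(Vout / Vin)
  = 20 * log10(59.942 / 6.896)
  = 20 * log10(8.692285)
  = 20 * 0.939134
  = 18.78 dB

18.78 dB


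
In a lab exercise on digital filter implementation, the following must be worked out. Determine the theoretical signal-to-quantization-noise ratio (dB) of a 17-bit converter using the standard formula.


Theoretical SNR for a full-scale sinusoid:
SNR = 6.02 * N + 1.76
    = 6.02 * 17 + 1.76
    = 102.34 + 1.76
    = 104.1 dB

104.1 dB


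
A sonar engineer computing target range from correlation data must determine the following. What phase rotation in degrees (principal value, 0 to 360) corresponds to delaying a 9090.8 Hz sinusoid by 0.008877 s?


Phase shift from frequency and time delay:
phi = 360 * f * t_delay
    = 360 * 9090.8 * 0.008877
    = 29051.65 degrees
    mod 360 = 251.65 degrees

251.65 degrees


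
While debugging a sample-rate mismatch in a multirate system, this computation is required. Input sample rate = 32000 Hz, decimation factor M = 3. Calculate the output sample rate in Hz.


Decimation reduces the sample rate:
fs_out = fs_in / M
       = 32000 / 3
       = 10666.6667 Hz

10666.6667 Hz


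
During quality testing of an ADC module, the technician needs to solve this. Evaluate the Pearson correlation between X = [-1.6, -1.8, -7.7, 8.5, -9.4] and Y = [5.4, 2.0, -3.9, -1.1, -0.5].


Pearson correlation coefficient (population):
r = cov(X,Y) / (std(X) * std(Y))
Mean X = -2.4, Mean Y = 0.38
Cov(X,Y) = 3.54
Std(X) = 6.275349, Std(Y) = 3.133943
r = 0.18

0.18


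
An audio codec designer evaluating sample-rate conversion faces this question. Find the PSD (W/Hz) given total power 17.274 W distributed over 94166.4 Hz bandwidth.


Power spectral density:
PSD = P / BW
    = 17.274 / 94166.4
    = 0.00018344 W/Hz

0.00018344 W/Hz


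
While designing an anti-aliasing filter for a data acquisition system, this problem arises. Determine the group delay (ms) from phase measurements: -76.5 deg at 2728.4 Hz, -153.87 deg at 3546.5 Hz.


Group delay from phase difference:
tau = -d(phi)/d(omega)
d(phi) = -77.37 deg = -1.350361 rad
d(omega) = 2*pi*(3546.5 - 2728.4) = 5140.2739 rad/s
tau = -(-1.350361) / 5140.2739
    = 0.2627 ms

0.2627 ms


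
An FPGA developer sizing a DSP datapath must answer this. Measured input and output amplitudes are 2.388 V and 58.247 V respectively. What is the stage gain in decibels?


Voltage gain in dB:
G = 20 * log10(Vout / Vin)
  = 20 * log10(58.247 / 2.388)
  = 20 * log10(24.391541)
  = 20 * 1.387239
  = 27.74 dB

27.74 dB


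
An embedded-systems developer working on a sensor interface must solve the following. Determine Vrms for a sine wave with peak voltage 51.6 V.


RMS voltage for a sinusoidal waveform:
V_rms = V_peak / sqrt(2)
      = 51.6 / 1.414214
      = 36.487 V

36.487 V


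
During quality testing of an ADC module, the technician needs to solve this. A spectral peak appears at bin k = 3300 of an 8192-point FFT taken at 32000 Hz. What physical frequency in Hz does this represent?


Frequency of DFT bin k:
f_k = k * fs / N
    = 3300 * 32000 / 8192
    = 105600000 / 8192
    = 12890.625 Hz

12890.625 Hz


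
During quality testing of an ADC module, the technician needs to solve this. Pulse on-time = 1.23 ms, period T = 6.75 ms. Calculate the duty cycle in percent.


Duty cycle as a percentage:
DC = (t_on / T) * 100
   = (1.23 / 6.75) * 100
   = 0.182222 * 100
   = 18.22 %

18.22 %


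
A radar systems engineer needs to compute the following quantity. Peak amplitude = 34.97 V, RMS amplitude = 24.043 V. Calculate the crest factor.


Crest factor is the ratio of peak to RMS:
CF = V_peak / V_rms
   = 34.97 / 24.043
   = 1.4545

1.4545


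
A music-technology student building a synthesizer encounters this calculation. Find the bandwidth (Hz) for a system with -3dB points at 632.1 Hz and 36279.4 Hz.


Bandwidth is the difference of -3dB frequencies:
BW = f_high - f_low
   = 36279.4 - 632.1
   = 35647.3 Hz

35647.3 Hz


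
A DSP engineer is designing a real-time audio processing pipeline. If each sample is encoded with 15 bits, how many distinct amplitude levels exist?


Number of quantization levels = 2^N
= 2^15
= 32768

32768


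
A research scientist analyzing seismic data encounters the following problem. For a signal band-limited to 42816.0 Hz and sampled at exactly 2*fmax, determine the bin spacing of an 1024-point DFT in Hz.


Step 1 — Nyquist sampling rate:
fs = 2 * fmax = 2 * 42816.0 = 85632.0 Hz

Step 2 — DFT bin spacing:
df = fs / N = 85632.0 / 1024 = 83.625 Hz

83.625 Hz


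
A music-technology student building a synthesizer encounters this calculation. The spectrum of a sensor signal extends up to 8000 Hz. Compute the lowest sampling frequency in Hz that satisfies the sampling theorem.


The Nyquist rate is twice the maximum frequency component.
fs_min = 2 * fmax
      = 2 * 8000
      = 16000 Hz

16000


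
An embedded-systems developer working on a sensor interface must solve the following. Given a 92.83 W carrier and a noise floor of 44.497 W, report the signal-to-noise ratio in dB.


SNR in decibels:
SNR = 10 * log10(Ps / Pn)
    = 10 * log10(92.83 / 44.497)
    = 10 * log10(2.0862)
    = 10 * 0.3194
    = 3.19 dB

3.19 dB


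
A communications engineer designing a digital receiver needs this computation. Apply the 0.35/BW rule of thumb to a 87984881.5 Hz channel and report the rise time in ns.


Rise time from bandwidth relationship:
tr = 0.35 / BW
   = 0.35 / 87984881.5
   = 3.977956145e-09 s
   = 3.978 ns

3.978 ns


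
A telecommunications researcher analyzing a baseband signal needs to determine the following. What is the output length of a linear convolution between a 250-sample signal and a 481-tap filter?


Linear convolution output length:
L = N + M - 1
  = 250 + 481 - 1
  = 730 samples

730


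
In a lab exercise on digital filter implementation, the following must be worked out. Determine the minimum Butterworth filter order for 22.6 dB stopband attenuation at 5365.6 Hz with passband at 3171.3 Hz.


Butterworth filter order formula:
n = log10(10^(A/10) - 1) / (2 * log10(f_stop/f_pass))
10^(22.6/10) - 1 = 180.9701
f_stop/f_pass = 5365.6 / 3171.3 = 1.6919
n = 4.9426 -> ceil = 5

5


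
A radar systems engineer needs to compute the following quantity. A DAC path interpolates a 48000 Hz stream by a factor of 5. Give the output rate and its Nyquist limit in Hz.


Step 1 — output sample rate after interpolation by L:
fs_out = L * fs_in = 5 * 48000 = 240000 Hz

Step 2 — Nyquist frequency of the output stream:
f_Nyq = fs_out / 2 = 240000 / 2 = 120000.0 Hz

fs_out = 240000 Hz; f_Nyquist = 120000.0 Hz


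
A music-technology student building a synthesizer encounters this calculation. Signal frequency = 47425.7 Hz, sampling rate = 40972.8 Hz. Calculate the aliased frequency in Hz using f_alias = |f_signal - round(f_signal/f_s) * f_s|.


Compute the nearest integer multiple of fs to the signal:
n = round(47425.7 / 40972.8) = 1
f_alias = |47425.7 - 1 * 40972.8|
        = |47425.7 - 40972.8|
        = 6452.9 Hz

6452.9


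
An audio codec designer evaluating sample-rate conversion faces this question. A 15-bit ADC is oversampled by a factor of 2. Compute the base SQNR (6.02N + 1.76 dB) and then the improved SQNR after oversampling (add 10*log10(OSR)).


Step 1 — baseline SQNR at Nyquist:
SQNR_base = 6.02*N + 1.76
          = 6.02*15 + 1.76
          = 92.06 dB

Step 2 — oversampling processing gain:
G = 10*log10(OSR) = 10*log10(2) = 3.01 dB

Step 3 — total:
SQNR_total = 92.06 + 3.01 = 95.07 dB

Base SQNR = 92.06 dB; oversampled SQNR = 95.07 dB


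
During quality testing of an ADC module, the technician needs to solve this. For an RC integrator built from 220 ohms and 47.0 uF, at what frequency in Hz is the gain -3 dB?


Cutoff frequency of a first-order RC filter:
fc = 1 / (2 * pi * R * C)
C = 47.0 uF = 4.7e-05 F
fc = 1 / (2 * pi * 220 * 4.7e-05)
   = 1 / 0.064968136076237
   = 15.392161 Hz

15.392161 Hz


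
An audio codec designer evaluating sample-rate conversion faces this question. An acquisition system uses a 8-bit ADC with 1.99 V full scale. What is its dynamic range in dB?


Dynamic range from full-scale to LSB:
V_min = V_max / 2^bits = 1.99 / 2^8
DR = 20 * log10(V_max / V_min)
   = 20 * log10(2^8)
   = 20 * 8 * log10(2)
   = 48.16 dB

48.16 dB


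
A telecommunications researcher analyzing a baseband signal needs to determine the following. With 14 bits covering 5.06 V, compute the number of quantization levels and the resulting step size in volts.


Step 1 — number of quantization levels:
L = 2^N = 2^14 = 16384

Step 2 — LSB step size:
delta = Vfs / L
      = 5.06 / 16384
      = 0.00030884 V

Levels = 16384; step size = 0.00030884 V


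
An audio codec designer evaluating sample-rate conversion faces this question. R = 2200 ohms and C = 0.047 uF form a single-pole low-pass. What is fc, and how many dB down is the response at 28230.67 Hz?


Step 1 — cutoff frequency:
fc = 1 / (2*pi*R*C)
C = 0.047 uF = 4.7e-08 F
fc = 1 / (2*pi*2200*4.7e-08)
   = 1539.216 Hz

Step 2 — magnitude at f = 28230.67 Hz:
|H(f)| = 1 / sqrt(1 + (f/fc)^2)
f/fc = 28230.67 / 1539.216 = 18.340941
|H| = 1 / sqrt(1 + 336.390117) = 0.054442
|H|_dB = 20*log10(0.054442) = -25.28 dB

fc = 1539.216 Hz; |H(28230.67 Hz)| = -25.28 dB


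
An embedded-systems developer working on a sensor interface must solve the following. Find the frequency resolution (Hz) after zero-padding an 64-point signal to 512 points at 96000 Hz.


Frequency resolution after zero-padding:
N_padded = 64 * 8 = 512
df = fs / N_padded
   = 96000 / 512
   = 187.5 Hz

187.5 Hz


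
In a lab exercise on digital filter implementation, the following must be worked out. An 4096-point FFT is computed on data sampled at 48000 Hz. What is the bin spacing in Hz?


DFT frequency resolution:
df = fs / N
   = 48000 / 4096
   = 11.7188 Hz

11.7188 Hz


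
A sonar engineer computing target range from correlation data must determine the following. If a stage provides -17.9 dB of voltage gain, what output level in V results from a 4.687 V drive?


Output voltage from dB gain:
V_out = V_in * 10^(gain_dB / 20)
      = 4.687 * 10^(-17.9 / 20)
      = 4.687 * 0.12735
      = 0.5969 V

0.5969 V


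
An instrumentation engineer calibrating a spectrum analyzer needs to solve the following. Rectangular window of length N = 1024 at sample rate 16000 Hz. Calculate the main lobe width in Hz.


Main lobe width for a rectangular window:
Width = 2 * fs / N
      = 2 * 16000 / 1024
      = 32000 / 1024
      = 31.25 Hz

31.25 Hz


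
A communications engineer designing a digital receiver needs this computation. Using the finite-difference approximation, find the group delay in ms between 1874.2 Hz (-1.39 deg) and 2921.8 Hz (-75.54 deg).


Group delay from phase difference:
tau = -d(phi)/d(omega)
d(phi) = -74.15 deg = -1.294162 rad
d(omega) = 2*pi*(2921.8 - 1874.2) = 6582.2649 rad/s
tau = -(-1.294162) / 6582.2649
    = 0.1966 ms

0.1966 ms


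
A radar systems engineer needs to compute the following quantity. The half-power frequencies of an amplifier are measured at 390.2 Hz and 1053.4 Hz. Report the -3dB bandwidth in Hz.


Bandwidth is the difference of -3dB frequencies:
BW = f_high - f_low
   = 1053.4 - 390.2
   = 663.2 Hz

663.2 Hz


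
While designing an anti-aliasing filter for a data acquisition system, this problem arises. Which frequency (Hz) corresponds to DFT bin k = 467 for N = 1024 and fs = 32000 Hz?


Frequency of DFT bin k:
f_k = k * fs / N
    = 467 * 32000 / 1024
    = 14944000 / 1024
    = 14593.75 Hz

14593.75 Hz


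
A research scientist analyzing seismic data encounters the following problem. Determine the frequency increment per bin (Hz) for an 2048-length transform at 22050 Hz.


DFT frequency resolution:
df = fs / N
   = 22050 / 2048
   = 10.7666 Hz

10.7666 Hz


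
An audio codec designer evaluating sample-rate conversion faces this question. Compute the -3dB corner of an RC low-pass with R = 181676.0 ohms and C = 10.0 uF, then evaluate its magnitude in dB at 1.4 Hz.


Step 1 — cutoff frequency:
fc = 1 / (2*pi*R*C)
C = 10.0 uF = 1e-05 F
fc = 1 / (2*pi*181676.0*1e-05)
   = 0.0876037 Hz

Step 2 — magnitude at f = 1.4 Hz:
|H(f)| = 1 / sqrt(1 + (f/fc)^2)
f/fc = 1.4 / 0.0876037 = 15.98106
|H| = 1 / sqrt(1 + 255.394279) = 0.0624519
|H|_dB = 20*log10(0.0624519) = -24.09 dB

fc = 0.0876037 Hz; |H(1.4 Hz)| = -24.09 dB


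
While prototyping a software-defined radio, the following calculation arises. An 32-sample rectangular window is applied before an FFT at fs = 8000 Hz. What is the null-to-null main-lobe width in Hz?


Main lobe width for a rectangular window:
Width = 2 * fs / N
      = 2 * 8000 / 32
      = 16000 / 32
      = 500.0 Hz

500.0 Hz


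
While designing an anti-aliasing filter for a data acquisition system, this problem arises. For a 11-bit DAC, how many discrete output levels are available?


Number of quantization levels = 2^N
= 2^11
= 2048

2048


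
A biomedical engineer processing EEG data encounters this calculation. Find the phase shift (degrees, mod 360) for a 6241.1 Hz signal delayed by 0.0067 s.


Phase shift from frequency and time delay:
phi = 360 * f * t_delay
    = 360 * 6241.1 * 0.0067
    = 15053.53 degrees
    mod 360 = 293.53 degrees

293.53 degrees


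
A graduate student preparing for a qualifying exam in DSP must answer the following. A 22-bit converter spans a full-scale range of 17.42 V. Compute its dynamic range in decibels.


Dynamic range from full-scale to LSB:
V_min = V_max / 2^bits = 17.42 / 2^22
DR = 20 * log10(V_max / V_min)
   = 20 * log10(2^22)
   = 20 * 22 * log10(2)
   = 132.45 dB

132.45 dB


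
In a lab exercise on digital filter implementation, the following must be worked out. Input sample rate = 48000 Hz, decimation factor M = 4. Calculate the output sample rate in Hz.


Decimation reduces the sample rate:
fs_out = fs_in / M
       = 48000 / 4
       = 12000.0 Hz

12000.0 Hz


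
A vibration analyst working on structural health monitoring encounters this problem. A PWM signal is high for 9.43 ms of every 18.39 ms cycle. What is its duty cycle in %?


Duty cycle as a percentage:
DC = (t_on / T) * 100
   = (9.43 / 18.39) * 100
   = 0.512779 * 100
   = 51.28 %

51.28 %


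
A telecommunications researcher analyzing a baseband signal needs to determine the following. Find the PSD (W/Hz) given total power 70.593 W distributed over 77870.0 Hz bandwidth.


Power spectral density:
PSD = P / BW
    = 70.593 / 77870.0
    = 0.00090655 W/Hz

0.00090655 W/Hz


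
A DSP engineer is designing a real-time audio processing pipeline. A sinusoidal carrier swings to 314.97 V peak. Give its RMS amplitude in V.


RMS voltage for a sinusoidal waveform:
V_rms = V_peak / sqrt(2)
      = 314.97 / 1.414214
      = 222.717 V

222.717 V


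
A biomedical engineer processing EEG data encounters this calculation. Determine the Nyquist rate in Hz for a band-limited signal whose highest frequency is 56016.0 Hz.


The Nyquist rate is twice the maximum frequency component.
fs_min = 2 * fmax
      = 2 * 56016.0
      = 112032.0 Hz

112032.0


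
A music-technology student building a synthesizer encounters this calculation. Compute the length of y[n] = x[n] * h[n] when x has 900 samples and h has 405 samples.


Linear convolution output length:
L = N + M - 1
  = 900 + 405 - 1
  = 1304 samples

1304


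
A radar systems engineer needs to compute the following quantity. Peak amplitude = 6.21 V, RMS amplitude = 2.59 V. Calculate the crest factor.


Crest factor is the ratio of peak to RMS:
CF = V_peak / V_rms
   = 6.21 / 2.59
   = 2.3977

2.3977


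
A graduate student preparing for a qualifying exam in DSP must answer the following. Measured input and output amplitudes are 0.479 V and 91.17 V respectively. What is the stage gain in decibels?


Voltage gain in dB:
G = 20 * log10(Vout / Vin)
  = 20 * log10(91.17 / 0.479)
  = 20 * log10(190.334029)
  = 20 * 2.279516
  = 45.59 dB

45.59 dB


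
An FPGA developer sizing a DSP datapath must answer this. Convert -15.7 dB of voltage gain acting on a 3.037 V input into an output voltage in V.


Output voltage from dB gain:
V_out = V_in * 10^(gain_dB / 20)
      = 3.037 * 10^(-15.7 / 20)
      = 3.037 * 0.164059
      = 0.4982 V

0.4982 V


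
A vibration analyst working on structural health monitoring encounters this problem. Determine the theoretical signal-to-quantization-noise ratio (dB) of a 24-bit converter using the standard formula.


Theoretical SNR for a full-scale sinusoid:
SNR = 6.02 * N + 1.76
    = 6.02 * 24 + 1.76
    = 144.48 + 1.76
    = 146.24 dB

146.24 dB


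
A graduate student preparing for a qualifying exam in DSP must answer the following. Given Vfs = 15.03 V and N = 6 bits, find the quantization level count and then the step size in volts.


Step 1 — number of quantization levels:
L = 2^N = 2^6 = 64

Step 2 — LSB step size:
delta = Vfs / L
      = 15.03 / 64
      = 0.23484375 V

Levels = 64; step size = 0.23484375 V


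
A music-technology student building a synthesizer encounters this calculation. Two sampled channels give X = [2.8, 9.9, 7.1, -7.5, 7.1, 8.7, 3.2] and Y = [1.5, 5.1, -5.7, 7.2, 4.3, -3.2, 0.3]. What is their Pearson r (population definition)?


Pearson correlation coefficient (population):
r = cov(X,Y) / (std(X) * std(Y))
Mean X = 4.4714, Mean Y = 1.3571
Cov(X,Y) = -11.229796
Std(X) = 5.462787, Std(Y) = 4.284809
r = -0.4798

-0.4798


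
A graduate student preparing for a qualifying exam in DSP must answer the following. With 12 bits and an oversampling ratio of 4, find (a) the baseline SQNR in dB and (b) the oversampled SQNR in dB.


Step 1 — baseline SQNR at Nyquist:
SQNR_base = 6.02*N + 1.76
          = 6.02*12 + 1.76
          = 74.0 dB

Step 2 — oversampling processing gain:
G = 10*log10(OSR) = 10*log10(4) = 6.02 dB

Step 3 — total:
SQNR_total = 74.0 + 6.02 = 80.02 dB

Base SQNR = 74.0 dB; oversampled SQNR = 80.02 dB


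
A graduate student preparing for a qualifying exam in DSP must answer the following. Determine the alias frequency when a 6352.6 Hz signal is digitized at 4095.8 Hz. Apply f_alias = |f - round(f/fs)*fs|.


Compute the nearest integer multiple of fs to the signal:
n = round(6352.6 / 4095.8) = 2
f_alias = |6352.6 - 2 * 4095.8|
        = |6352.6 - 8191.6|
        = 1839.0 Hz

1839.0


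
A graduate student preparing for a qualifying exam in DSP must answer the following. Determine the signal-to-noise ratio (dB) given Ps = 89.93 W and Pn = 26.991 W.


SNR in decibels:
SNR = 10 * log10(Ps / Pn)
    = 10 * log10(89.93 / 26.991)
    = 10 * log10(3.3319)
    = 10 * 0.5227
    = 5.23 dB

5.23 dB


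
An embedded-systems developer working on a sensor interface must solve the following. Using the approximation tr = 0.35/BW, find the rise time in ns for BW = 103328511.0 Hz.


Rise time from bandwidth relationship:
tr = 0.35 / BW
   = 0.35 / 103328511.0
   = 3.38725485e-09 s
   = 3.3873 ns

3.3873 ns


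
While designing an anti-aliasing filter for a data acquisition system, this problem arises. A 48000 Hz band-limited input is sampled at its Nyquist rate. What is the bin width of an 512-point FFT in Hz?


Step 1 — Nyquist sampling rate:
fs = 2 * fmax = 2 * 48000 = 96000 Hz

Step 2 — DFT bin spacing:
df = fs / N = 96000 / 512 = 187.5 Hz

187.5 Hz


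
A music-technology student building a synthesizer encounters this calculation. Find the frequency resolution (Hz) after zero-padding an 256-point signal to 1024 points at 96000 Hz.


Frequency resolution after zero-padding:
N_padded = 256 * 4 = 1024
df = fs / N_padded
   = 96000 / 1024
   = 93.75 Hz

93.75 Hz


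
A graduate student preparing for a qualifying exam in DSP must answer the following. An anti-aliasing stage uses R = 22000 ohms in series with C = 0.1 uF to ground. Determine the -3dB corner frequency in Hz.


Cutoff frequency of a first-order RC filter:
fc = 1 / (2 * pi * R * C)
C = 0.1 uF = 1e-07 F
fc = 1 / (2 * pi * 22000 * 1e-07)
   = 1 / 0.013823007675795
   = 72.343156 Hz

72.343156 Hz


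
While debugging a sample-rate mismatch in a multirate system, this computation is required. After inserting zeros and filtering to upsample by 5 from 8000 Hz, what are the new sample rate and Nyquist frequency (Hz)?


Step 1 — output sample rate after interpolation by L:
fs_out = L * fs_in = 5 * 8000 = 40000 Hz

Step 2 — Nyquist frequency of the output stream:
f_Nyq = fs_out / 2 = 40000 / 2 = 20000.0 Hz

fs_out = 40000 Hz; f_Nyquist = 20000.0 Hz


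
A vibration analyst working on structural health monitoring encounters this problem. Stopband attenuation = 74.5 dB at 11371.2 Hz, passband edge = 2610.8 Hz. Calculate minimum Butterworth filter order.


Butterworth filter order formula:
n = log10(10^(A/10) - 1) / (2 * log10(f_stop/f_pass))
10^(74.5/10) - 1 = 28183828.3126
f_stop/f_pass = 11371.2 / 2610.8 = 4.3554
n = 5.8291 -> ceil = 6

6


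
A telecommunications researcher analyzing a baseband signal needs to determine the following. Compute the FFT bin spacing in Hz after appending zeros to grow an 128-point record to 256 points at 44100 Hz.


Frequency resolution after zero-padding:
N_padded = 128 * 2 = 256
df = fs / N_padded
   = 44100 / 256
   = 172.2656 Hz

172.2656 Hz


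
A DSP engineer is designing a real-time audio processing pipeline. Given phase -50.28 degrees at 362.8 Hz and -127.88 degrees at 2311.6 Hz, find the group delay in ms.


Group delay from phase difference:
tau = -d(phi)/d(omega)
d(phi) = -77.6 deg = -1.354375 rad
d(omega) = 2*pi*(2311.6 - 362.8) = 12244.6715 rad/s
tau = -(-1.354375) / 12244.6715
    = 0.1106 ms

0.1106 ms


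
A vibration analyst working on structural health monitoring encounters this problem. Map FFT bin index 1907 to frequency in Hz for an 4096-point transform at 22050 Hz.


Frequency of DFT bin k:
f_k = k * fs / N
    = 1907 * 22050 / 4096
    = 42049350 / 4096
    = 10265.955 Hz

10265.955 Hz


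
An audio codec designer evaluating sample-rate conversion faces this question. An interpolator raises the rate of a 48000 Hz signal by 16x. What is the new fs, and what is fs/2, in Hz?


Step 1 — output sample rate after interpolation by L:
fs_out = L * fs_in = 16 * 48000 = 768000 Hz

Step 2 — Nyquist frequency of the output stream:
f_Nyq = fs_out / 2 = 768000 / 2 = 384000.0 Hz

fs_out = 768000 Hz; f_Nyquist = 384000.0 Hz


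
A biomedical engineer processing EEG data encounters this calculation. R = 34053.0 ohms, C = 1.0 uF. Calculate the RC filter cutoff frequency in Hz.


Cutoff frequency of a first-order RC filter:
fc = 1 / (2 * pi * R * C)
C = 1.0 uF = 1e-06 F
fc = 1 / (2 * pi * 34053.0 * 1e-06)
   = 1 / 0.21396130926539
   = 4.673742 Hz

4.673742 Hz


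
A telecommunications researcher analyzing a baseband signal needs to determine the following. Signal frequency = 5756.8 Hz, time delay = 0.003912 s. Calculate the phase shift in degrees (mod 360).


Phase shift from frequency and time delay:
phi = 360 * f * t_delay
    = 360 * 5756.8 * 0.003912
    = 8107.42 degrees
    mod 360 = 187.42 degrees

187.42 degrees


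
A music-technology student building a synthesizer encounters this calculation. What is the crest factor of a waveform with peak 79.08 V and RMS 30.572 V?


Crest factor is the ratio of peak to RMS:
CF = V_peak / V_rms
   = 79.08 / 30.572
   = 2.5867

2.5867


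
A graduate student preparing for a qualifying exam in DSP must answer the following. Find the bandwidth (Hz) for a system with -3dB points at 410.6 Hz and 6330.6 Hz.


Bandwidth is the difference of -3dB frequencies:
BW = f_high - f_low
   = 6330.6 - 410.6
   = 5920.0 Hz

5920.0 Hz


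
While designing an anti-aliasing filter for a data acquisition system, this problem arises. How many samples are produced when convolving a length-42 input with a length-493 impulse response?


Linear convolution output length:
L = N + M - 1
  = 42 + 493 - 1
  = 534 samples

534


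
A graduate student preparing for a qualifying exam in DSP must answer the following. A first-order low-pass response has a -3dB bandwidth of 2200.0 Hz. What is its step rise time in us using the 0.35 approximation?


Rise time from bandwidth relationship:
tr = 0.35 / BW
   = 0.35 / 2200.0
   = 0.0001590909091 s
   = 159.0909 us

159.0909 us


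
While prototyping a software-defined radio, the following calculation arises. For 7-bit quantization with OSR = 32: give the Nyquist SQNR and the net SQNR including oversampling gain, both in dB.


Step 1 — baseline SQNR at Nyquist:
SQNR_base = 6.02*N + 1.76
          = 6.02*7 + 1.76
          = 43.9 dB

Step 2 — oversampling processing gain:
G = 10*log10(OSR) = 10*log10(32) = 15.05 dB

Step 3 — total:
SQNR_total = 43.9 + 15.05 = 58.95 dB

Base SQNR = 43.9 dB; oversampled SQNR = 58.95 dB


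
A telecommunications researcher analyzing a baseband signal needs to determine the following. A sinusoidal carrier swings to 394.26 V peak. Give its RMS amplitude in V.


RMS voltage for a sinusoidal waveform:
V_rms = V_peak / sqrt(2)
      = 394.26 / 1.414214
      = 278.784 V

278.784 V


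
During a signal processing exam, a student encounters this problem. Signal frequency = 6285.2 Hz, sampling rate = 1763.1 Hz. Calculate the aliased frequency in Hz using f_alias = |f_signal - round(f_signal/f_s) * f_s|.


Compute the nearest integer multiple of fs to the signal:
n = round(6285.2 / 1763.1) = 4
f_alias = |6285.2 - 4 * 1763.1|
        = |6285.2 - 7052.4|
        = 767.2 Hz

767.2


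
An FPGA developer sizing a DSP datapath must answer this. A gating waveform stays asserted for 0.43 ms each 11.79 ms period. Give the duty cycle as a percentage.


Duty cycle as a percentage:
DC = (t_on / T) * 100
   = (0.43 / 11.79) * 100
   = 0.036472 * 100
   = 3.65 %

3.65 %


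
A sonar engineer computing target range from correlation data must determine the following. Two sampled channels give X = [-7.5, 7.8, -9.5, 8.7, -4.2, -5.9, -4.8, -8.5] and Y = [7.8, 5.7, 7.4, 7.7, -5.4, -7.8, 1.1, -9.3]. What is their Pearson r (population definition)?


Pearson correlation coefficient (population):
r = cov(X,Y) / (std(X) * std(Y))
Mean X = -2.9875, Mean Y = 0.9
Cov(X,Y) = 18.32875
Std(X) = 6.70232, Std(Y) = 6.879317
r = 0.3975

0.3975


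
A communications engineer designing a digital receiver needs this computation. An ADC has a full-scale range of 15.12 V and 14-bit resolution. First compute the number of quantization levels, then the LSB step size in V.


Step 1 — number of quantization levels:
L = 2^N = 2^14 = 16384

Step 2 — LSB step size:
delta = Vfs / L
      = 15.12 / 16384
      = 0.00092285 V

Levels = 16384; step size = 0.00092285 V


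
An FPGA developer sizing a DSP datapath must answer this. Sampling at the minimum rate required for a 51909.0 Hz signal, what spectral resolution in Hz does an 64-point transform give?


Step 1 — Nyquist sampling rate:
fs = 2 * fmax = 2 * 51909.0 = 103818.0 Hz

Step 2 — DFT bin spacing:
df = fs / N = 103818.0 / 64 = 1622.1562 Hz

1622.1562 Hz


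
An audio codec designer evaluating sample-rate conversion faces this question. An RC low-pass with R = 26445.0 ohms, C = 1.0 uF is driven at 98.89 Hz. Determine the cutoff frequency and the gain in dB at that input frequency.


Step 1 — cutoff frequency:
fc = 1 / (2*pi*R*C)
C = 1.0 uF = 1e-06 F
fc = 1 / (2*pi*26445.0*1e-06)
   = 6.01834 Hz

Step 2 — magnitude at f = 98.89 Hz:
|H(f)| = 1 / sqrt(1 + (f/fc)^2)
f/fc = 98.89 / 6.01834 = 16.431441
|H| = 1 / sqrt(1 + 269.992253) = 0.0607465
|H|_dB = 20*log10(0.0607465) = -24.33 dB

fc = 6.01834 Hz; |H(98.89 Hz)| = -24.33 dB


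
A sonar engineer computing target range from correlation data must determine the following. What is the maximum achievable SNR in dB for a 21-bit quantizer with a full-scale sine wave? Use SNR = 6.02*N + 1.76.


Theoretical SNR for a full-scale sinusoid:
SNR = 6.02 * N + 1.76
    = 6.02 * 21 + 1.76
    = 126.42 + 1.76
    = 128.18 dB

128.18 dB
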